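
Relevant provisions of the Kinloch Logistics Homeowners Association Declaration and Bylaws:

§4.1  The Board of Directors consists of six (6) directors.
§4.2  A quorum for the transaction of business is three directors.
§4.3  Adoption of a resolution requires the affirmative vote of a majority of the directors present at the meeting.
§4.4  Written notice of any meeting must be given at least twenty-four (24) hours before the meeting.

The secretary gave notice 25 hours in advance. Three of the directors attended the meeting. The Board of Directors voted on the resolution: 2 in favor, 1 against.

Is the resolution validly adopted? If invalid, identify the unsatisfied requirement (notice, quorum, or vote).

Notice: 25 hours given; 24 required (25 ≥ 24). Satisfied.
Quorum: 3 present; quorum is 3. Satisfied.
Vote: the resolution requires a majority of the directors present (3). A majority of 3 is 2, so 2 affirmative votes are needed; 2 voted in favor. Satisfied.

Valid — all requirements satisfied.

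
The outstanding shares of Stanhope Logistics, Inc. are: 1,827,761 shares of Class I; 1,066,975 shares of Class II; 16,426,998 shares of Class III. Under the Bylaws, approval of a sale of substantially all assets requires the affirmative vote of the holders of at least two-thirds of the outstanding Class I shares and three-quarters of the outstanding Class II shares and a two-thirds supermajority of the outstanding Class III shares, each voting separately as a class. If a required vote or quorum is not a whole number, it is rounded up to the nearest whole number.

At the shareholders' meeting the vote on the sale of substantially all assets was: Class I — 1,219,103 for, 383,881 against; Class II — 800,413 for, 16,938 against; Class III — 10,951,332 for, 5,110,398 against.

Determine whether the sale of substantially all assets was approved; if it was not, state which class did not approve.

Approved — every class gave the required vote.

Class I: 2/3 of 1827761 = 1218507.33, rounded up to 1218508; 1,218,508 required, 1,219,103 in favor — approved.
Class II: 3/4 of 1066975 = 800231.25, rounded up to 800232; 800,232 required, 800,413 in favor — approved.
Class III: 2/3 of 16426998 = 10951332; 10,951,332 required, 10,951,332 in favor — approved.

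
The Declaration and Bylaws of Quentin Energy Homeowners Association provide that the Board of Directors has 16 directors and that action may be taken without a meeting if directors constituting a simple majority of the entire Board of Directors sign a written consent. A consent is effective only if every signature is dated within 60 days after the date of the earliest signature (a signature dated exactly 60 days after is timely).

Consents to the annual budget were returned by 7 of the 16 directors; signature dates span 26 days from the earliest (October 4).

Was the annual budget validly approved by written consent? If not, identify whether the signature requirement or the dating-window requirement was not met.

Signatures required: a simple majority of 16 — a majority of 16 is 9, so 9 needed; 7 signed. Insufficient.
Dating window: the latest signature is 26 days after the earliest; the limit is 60 days. Within the window.

Not effective — insufficient signatures.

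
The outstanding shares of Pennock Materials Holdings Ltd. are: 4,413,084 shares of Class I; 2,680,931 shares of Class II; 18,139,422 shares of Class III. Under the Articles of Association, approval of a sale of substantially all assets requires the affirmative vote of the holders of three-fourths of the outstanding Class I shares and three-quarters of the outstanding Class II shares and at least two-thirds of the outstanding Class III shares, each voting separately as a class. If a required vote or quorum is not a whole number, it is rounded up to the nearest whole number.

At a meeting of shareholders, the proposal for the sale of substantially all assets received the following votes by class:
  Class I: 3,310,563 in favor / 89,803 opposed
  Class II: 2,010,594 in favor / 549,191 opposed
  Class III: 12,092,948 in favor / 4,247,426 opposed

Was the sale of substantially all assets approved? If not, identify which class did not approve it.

Not approved — the Class II shares did not give the required vote.

Class I: 3/4 of 4413084 = 3309813; 3,309,813 required, 3,310,563 in favor — approved.
Class II: 3/4 of 2680931 = 2010698.25, rounded up to 2010699; 2,010,699 required, 2,010,594 in favor — not approved.
Class III: 2/3 of 18139422 = 12092948; 12,092,948 required, 12,092,948 in favor — approved.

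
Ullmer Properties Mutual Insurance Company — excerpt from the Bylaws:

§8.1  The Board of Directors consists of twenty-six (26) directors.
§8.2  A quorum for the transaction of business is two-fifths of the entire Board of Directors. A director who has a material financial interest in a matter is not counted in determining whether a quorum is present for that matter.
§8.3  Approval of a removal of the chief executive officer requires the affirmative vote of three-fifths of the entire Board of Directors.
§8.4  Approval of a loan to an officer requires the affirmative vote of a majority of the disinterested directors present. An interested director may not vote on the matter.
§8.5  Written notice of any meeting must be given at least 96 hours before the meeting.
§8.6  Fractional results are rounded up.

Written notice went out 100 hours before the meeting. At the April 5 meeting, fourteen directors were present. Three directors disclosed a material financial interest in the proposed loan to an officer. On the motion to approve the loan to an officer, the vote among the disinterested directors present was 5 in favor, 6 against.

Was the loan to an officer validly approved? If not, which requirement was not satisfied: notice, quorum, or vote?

Notice: 100 hours given; 96 required (100 ≥ 96). Satisfied.
Quorum: 14 present, but the 3 interested directors do not count, leaving 11. Quorum is 11. Satisfied.
Vote: the loan to an officer requires a majority of the disinterested directors present (14 − 3 = 11). A majority of 11 is 6, so 6 affirmative votes are needed; 5 voted in favor. Not satisfied.

Invalid — vote requirement not satisfied.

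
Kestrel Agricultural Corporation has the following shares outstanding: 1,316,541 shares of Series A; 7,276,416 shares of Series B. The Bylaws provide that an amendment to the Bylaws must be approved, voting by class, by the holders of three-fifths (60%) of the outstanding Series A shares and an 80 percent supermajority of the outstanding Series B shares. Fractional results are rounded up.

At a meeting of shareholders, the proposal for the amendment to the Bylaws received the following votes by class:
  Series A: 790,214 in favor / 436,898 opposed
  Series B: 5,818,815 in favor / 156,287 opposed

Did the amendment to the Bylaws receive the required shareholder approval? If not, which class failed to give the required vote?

Series A: 3/5 of 1316541 = 789924.60, rounded up to 789925; 789,925 required, 790,214 in favor — approved.
Series B: 4/5 of 7276416 = 5821132.80, rounded up to 5821133; 5,821,133 required, 5,818,815 in favor — not approved.

Not approved — the Series B shares did not give the required vote.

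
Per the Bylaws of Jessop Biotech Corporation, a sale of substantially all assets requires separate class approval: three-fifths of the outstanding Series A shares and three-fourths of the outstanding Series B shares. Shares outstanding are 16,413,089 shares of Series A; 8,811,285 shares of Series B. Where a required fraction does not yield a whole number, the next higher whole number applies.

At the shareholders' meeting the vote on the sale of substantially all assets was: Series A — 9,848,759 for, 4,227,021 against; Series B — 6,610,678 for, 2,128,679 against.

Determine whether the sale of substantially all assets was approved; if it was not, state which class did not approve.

Series A: 3/5 of 16413089 = 9847853.40, rounded up to 9847854; 9,847,854 required, 9,848,759 in favor — approved.
Series B: 3/4 of 8811285 = 6608463.75, rounded up to 6608464; 6,608,464 required, 6,610,678 in favor — approved.

Approved — every class gave the required vote.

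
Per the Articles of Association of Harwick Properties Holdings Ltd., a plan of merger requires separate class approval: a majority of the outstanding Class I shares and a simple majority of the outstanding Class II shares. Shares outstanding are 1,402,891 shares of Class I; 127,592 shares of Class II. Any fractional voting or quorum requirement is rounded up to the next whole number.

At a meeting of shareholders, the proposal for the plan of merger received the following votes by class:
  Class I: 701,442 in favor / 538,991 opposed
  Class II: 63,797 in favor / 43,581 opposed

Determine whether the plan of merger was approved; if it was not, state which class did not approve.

Not approved — the Class I shares did not give the required vote.

Class I: a majority of 1402891 is 701446; 701,446 required, 701,442 in favor — not approved.
Class II: a majority of 127592 is 63797; 63,797 required, 63,797 in favor — approved.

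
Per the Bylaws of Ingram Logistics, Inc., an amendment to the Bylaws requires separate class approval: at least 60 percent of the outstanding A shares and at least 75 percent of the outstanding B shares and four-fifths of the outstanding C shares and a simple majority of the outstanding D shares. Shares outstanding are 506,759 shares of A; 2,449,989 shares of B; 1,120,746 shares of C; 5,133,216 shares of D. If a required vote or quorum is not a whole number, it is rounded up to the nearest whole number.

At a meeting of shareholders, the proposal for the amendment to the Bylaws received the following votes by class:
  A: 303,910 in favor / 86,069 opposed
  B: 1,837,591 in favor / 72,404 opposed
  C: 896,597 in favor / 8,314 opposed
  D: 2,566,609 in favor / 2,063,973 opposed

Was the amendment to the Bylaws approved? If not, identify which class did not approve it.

A: 3/5 of 506759 = 304055.40, rounded up to 304056; 304,056 required, 303,910 in favor — not approved.
B: 3/4 of 2449989 = 1837491.75, rounded up to 1837492; 1,837,492 required, 1,837,591 in favor — approved.
C: 4/5 of 1120746 = 896596.80, rounded up to 896597; 896,597 required, 896,597 in favor — approved.
D: a majority of 5133216 is 2566609; 2,566,609 required, 2,566,609 in favor — approved.

Not approved — the A shares did not give the required vote.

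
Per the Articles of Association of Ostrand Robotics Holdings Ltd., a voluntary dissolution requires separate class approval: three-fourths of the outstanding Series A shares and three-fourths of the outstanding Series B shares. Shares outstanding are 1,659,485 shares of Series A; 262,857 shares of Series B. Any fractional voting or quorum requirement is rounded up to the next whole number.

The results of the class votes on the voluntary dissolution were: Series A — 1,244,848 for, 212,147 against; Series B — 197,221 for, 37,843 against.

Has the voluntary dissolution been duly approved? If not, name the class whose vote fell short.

Approved — every class gave the required vote.

Series A: 3/4 of 1659485 = 1244613.75, rounded up to 1244614; 1,244,614 required, 1,244,848 in favor — approved.
Series B: 3/4 of 262857 = 197142.75, rounded up to 197143; 197,143 required, 197,221 in favor — approved.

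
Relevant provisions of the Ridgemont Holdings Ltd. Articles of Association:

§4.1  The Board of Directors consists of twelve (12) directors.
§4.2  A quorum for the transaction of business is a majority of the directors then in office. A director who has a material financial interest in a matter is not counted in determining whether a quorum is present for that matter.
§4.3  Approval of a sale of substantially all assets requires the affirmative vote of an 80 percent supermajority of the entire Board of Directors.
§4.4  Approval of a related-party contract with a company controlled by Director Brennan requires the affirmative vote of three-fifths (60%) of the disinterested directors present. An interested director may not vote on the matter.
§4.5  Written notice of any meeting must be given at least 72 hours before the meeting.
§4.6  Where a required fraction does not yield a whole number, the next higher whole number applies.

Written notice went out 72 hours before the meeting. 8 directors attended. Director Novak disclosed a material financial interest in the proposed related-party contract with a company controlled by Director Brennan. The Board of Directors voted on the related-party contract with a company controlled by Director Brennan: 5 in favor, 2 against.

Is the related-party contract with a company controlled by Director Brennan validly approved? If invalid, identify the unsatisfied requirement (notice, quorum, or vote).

Notice: 72 hours given; 72 required (72 ≥ 72). Satisfied.
Quorum: 8 present, but the 1 interested director does not count, leaving 7. Quorum is 7. Satisfied.
Vote: the related-party contract with a company controlled by Director Brennan requires three-fifths of the disinterested directors present (8 − 1 = 7). 3/5 of 7 = 4.20, rounded up to 5, so 5 affirmative votes are needed; 5 voted in favor. Satisfied.

Valid — all requirements satisfied.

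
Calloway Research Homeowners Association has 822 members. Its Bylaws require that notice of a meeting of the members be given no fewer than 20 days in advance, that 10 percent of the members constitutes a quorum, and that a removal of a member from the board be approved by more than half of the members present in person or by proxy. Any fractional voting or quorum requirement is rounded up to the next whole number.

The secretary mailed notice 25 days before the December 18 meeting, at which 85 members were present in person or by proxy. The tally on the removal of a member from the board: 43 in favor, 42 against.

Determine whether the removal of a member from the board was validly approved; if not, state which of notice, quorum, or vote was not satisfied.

Notice: 25 days given; 20 required. Satisfied.
Quorum: 10% of 822 = 82.20, rounded up to 83; 85 present. Satisfied.
Vote: requires a majority of those present (85); a majority of 85 is 43, so 43 needed; 43 in favor. Satisfied.

Valid — all requirements satisfied.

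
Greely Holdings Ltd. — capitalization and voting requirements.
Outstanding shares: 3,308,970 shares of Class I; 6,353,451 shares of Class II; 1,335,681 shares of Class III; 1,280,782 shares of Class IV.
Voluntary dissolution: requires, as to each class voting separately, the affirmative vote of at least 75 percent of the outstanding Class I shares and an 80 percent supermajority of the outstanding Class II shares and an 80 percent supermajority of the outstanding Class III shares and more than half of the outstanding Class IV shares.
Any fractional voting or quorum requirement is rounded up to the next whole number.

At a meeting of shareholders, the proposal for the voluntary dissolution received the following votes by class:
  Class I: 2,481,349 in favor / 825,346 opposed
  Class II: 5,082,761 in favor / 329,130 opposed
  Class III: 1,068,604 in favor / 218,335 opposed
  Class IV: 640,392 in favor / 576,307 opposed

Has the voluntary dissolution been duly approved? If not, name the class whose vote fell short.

Class I: 3/4 of 3308970 = 2481727.50, rounded up to 2481728; 2,481,728 required, 2,481,349 in favor — not approved.
Class II: 4/5 of 6353451 = 5082760.80, rounded up to 5082761; 5,082,761 required, 5,082,761 in favor — approved.
Class III: 4/5 of 1335681 = 1068544.80, rounded up to 1068545; 1,068,545 required, 1,068,604 in favor — approved.
Class IV: a majority of 1280782 is 640392; 640,392 required, 640,392 in favor — approved.

Not approved — the Class I shares did not give the required vote.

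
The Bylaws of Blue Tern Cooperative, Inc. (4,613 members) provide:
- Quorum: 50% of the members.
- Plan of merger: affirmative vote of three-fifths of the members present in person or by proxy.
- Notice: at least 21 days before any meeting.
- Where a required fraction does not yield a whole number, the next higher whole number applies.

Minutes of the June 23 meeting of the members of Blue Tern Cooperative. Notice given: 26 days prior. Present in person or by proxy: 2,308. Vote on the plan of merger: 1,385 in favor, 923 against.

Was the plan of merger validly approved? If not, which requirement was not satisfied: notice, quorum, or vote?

Valid — all requirements satisfied.

Notice: 26 days given; 21 required. Satisfied.
Quorum: 50% of 4,613 = 2,306.50, rounded up to 2,307; 2,308 present. Satisfied.
Vote: requires three-fifths of those present (2,308); 3/5 of 2308 = 1384.80, rounded up to 1385, so 1,385 needed; 1,385 in favor. Satisfied.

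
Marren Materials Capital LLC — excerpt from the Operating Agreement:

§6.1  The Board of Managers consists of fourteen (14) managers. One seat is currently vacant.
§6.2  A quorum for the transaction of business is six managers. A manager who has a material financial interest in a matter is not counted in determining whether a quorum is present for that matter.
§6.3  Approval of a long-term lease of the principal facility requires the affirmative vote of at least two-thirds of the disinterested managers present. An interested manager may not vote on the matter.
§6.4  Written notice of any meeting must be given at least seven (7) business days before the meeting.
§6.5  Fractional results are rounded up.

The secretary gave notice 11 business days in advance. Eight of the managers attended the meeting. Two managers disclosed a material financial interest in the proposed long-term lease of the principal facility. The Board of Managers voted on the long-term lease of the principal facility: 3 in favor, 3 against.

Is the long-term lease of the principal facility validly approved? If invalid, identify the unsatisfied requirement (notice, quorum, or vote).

Notice: 11 business days given; 7 required (11 ≥ 7). Satisfied.
Quorum: 8 present, but the 2 interested managers do not count, leaving 6. Quorum is 6. Satisfied.
Vote: the long-term lease of the principal facility requires two-thirds of the disinterested managers present (8 − 2 = 6). 2/3 of 6 = 4, so 4 affirmative votes are needed; 3 voted in favor. Not satisfied.

Invalid — vote requirement not satisfied.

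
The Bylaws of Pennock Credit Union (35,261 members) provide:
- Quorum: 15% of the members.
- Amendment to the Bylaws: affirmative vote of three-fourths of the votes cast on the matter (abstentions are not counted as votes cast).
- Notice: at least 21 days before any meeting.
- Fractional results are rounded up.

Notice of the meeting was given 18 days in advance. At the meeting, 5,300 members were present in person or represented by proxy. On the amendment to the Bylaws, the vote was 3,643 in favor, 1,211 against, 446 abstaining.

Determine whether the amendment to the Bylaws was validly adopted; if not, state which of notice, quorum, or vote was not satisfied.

Notice: 18 days given; 21 required. Not satisfied.
Quorum: 15% of 35,261 = 5,289.15, rounded up to 5,290; 5,300 present. Satisfied.
Vote: requires three-fourths of the votes cast (5,300 − 446 abstaining = 4,854); 3/4 of 4854 = 3640.50, rounded up to 3641, so 3,641 needed; 3,643 in favor. Satisfied.

Invalid — notice requirement not satisfied.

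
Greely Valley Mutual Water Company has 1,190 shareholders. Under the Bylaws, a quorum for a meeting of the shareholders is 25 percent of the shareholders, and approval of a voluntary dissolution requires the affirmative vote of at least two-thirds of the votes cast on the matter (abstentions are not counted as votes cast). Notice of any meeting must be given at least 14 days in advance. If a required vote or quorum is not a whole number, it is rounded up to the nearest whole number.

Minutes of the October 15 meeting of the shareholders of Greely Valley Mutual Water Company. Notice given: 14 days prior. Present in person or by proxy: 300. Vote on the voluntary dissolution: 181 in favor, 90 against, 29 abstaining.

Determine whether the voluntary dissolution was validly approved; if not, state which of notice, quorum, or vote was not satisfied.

Notice: 14 days given; 14 required. Satisfied.
Quorum: 25% of 1,190 = 297.50, rounded up to 298; 300 present. Satisfied.
Vote: requires two-thirds of the votes cast (300 − 29 abstaining = 271); 2/3 of 271 = 180.67, rounded up to 181, so 181 needed; 181 in favor. Satisfied.

Valid — all requirements satisfied.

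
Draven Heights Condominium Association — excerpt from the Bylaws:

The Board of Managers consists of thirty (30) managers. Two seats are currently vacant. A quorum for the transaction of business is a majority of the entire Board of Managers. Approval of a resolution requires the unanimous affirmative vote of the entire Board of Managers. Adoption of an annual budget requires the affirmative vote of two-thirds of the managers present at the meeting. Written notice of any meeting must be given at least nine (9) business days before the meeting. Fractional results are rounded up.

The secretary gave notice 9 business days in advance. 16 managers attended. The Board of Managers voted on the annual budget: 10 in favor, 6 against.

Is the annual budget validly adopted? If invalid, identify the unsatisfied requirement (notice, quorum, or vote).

Invalid — vote requirement not satisfied.

Notice: 9 business days given; 9 required (9 ≥ 9). Satisfied.
Quorum: 16 present; quorum is 16. Satisfied.
Vote: the annual budget requires two-thirds of the managers present (16). 2/3 of 16 = 10.67, rounded up to 11, so 11 affirmative votes are needed; 10 voted in favor. Not satisfied.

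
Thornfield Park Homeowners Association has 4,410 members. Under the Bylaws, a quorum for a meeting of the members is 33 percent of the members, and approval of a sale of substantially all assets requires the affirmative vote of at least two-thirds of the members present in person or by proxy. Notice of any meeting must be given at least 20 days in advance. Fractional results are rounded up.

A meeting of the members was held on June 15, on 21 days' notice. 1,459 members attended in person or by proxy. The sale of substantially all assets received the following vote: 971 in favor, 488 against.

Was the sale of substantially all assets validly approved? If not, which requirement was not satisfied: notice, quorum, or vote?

Invalid — vote requirement not satisfied.

Notice: 21 days given; 20 required. Satisfied.
Quorum: 33% of 4,410 = 1,455.30, rounded up to 1,456; 1,459 present. Satisfied.
Vote: requires two-thirds of those present (1,459); 2/3 of 1459 = 972.67, rounded up to 973, so 973 needed; 971 in favor. Not satisfied.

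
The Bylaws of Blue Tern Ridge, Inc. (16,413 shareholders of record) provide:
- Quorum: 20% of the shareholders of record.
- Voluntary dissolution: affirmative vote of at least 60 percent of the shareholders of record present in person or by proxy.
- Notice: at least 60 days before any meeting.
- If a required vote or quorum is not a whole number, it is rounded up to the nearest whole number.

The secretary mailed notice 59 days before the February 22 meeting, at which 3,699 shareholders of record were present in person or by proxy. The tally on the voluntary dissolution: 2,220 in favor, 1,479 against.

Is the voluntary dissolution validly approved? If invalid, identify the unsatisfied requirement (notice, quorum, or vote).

Notice: 59 days given; 60 required. Not satisfied.
Quorum: 20% of 16,413 = 3,282.60, rounded up to 3,283; 3,699 present. Satisfied.
Vote: requires three-fifths of those present (3,699); 3/5 of 3699 = 2219.40, rounded up to 2220, so 2,220 needed; 2,220 in favor. Satisfied.

Invalid — notice requirement not satisfied.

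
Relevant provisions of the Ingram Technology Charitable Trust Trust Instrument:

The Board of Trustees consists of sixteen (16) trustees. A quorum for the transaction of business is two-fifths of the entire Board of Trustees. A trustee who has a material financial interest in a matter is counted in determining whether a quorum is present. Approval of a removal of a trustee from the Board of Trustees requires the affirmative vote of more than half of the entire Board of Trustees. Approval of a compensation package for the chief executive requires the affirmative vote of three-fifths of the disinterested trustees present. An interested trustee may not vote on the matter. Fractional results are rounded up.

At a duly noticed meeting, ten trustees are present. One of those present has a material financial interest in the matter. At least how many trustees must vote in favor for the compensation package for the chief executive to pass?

The compensation package for the chief executive requires three-fifths of the disinterested trustees present (10 − 1 = 9).
3/5 of 9 = 5.40, rounded up to 6.

6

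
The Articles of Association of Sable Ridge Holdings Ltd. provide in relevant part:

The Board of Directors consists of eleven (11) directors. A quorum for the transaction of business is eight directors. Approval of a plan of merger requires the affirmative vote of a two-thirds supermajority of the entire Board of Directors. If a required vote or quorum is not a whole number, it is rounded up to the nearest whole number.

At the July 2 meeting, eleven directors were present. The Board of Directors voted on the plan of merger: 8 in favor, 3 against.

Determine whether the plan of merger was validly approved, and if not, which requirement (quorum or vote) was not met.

Valid — all requirements satisfied.

Quorum: 11 present; quorum is 8. Satisfied.
Vote: the plan of merger requires two-thirds of the entire Board of Directors (11). 2/3 of 11 = 7.33, rounded up to 8, so 8 affirmative votes are needed; 8 voted in favor. Satisfied.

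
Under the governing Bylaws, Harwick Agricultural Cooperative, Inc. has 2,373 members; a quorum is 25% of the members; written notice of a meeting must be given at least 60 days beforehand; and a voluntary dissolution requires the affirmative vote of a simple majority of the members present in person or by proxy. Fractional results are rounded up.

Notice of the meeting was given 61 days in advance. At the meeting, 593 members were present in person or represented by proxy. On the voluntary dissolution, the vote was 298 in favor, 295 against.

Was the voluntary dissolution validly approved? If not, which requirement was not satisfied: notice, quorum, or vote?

Notice: 61 days given; 60 required. Satisfied.
Quorum: 25% of 2,373 = 593.25, rounded up to 594; 593 present. Not satisfied.
Vote: requires a majority of those present (593); a majority of 593 is 297, so 297 needed; 298 in favor. Satisfied.

Invalid — quorum requirement not satisfied.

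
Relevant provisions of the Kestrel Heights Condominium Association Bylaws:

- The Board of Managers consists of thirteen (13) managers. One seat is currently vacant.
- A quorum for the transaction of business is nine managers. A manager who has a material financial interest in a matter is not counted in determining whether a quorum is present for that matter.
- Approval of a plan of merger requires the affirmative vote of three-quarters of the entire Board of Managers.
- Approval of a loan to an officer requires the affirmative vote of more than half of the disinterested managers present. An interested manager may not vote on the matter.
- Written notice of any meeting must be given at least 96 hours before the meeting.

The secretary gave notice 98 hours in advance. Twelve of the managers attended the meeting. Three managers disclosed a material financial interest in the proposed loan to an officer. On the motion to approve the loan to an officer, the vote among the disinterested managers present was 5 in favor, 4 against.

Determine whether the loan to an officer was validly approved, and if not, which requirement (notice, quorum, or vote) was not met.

Valid — all requirements satisfied.

Notice: 98 hours given; 96 required (98 ≥ 96). Satisfied.
Quorum: 12 present, but the 3 interested managers do not count, leaving 9. Quorum is 9. Satisfied.
Vote: the loan to an officer requires a majority of the disinterested managers present (12 − 3 = 9). A majority of 9 is 5, so 5 affirmative votes are needed; 5 voted in favor. Satisfied.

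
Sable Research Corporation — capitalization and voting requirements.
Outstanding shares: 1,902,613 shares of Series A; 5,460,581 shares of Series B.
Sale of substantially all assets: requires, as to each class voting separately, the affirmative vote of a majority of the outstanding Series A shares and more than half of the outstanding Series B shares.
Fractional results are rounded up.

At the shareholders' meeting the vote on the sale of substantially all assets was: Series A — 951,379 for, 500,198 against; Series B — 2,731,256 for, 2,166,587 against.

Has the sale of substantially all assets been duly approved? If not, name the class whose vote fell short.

Series A: a majority of 1902613 is 951307; 951,307 required, 951,379 in favor — approved.
Series B: a majority of 5460581 is 2730291; 2,730,291 required, 2,731,256 in favor — approved.

Approved — every class gave the required vote.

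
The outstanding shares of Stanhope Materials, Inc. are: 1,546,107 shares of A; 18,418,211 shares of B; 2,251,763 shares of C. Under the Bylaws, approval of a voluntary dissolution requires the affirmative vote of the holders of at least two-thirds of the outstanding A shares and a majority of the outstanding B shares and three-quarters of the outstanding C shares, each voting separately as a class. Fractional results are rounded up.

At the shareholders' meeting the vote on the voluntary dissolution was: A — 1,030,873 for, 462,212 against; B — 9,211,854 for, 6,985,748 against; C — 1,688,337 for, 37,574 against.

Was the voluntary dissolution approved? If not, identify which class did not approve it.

Not approved — the C shares did not give the required vote.

A: 2/3 of 1546107 = 1030738; 1,030,738 required, 1,030,873 in favor — approved.
B: a majority of 18418211 is 9209106; 9,209,106 required, 9,211,854 in favor — approved.
C: 3/4 of 2251763 = 1688822.25, rounded up to 1688823; 1,688,823 required, 1,688,337 in favor — not approved.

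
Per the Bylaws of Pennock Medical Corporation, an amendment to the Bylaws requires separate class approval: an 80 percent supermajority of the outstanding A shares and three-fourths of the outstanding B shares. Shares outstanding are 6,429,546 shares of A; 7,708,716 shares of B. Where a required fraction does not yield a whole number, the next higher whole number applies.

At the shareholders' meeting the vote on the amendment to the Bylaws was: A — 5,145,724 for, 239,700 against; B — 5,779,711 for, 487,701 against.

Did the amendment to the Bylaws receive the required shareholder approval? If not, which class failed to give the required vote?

Not approved — the B shares did not give the required vote.

A: 4/5 of 6429546 = 5143636.80, rounded up to 5143637; 5,143,637 required, 5,145,724 in favor — approved.
B: 3/4 of 7708716 = 5781537; 5,781,537 required, 5,779,711 in favor — not approved.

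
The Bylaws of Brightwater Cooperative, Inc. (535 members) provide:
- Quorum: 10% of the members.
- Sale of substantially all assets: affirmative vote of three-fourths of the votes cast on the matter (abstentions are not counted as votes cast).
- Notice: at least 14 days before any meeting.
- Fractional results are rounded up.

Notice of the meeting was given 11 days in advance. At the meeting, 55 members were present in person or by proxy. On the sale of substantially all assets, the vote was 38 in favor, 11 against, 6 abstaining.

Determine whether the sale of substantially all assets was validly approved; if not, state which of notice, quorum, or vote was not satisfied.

Notice: 11 days given; 14 required. Not satisfied.
Quorum: 10% of 535 = 53.50, rounded up to 54; 55 present. Satisfied.
Vote: requires three-fourths of the votes cast (55 − 6 abstaining = 49); 3/4 of 49 = 36.75, rounded up to 37, so 37 needed; 38 in favor. Satisfied.

Invalid — notice requirement not satisfied.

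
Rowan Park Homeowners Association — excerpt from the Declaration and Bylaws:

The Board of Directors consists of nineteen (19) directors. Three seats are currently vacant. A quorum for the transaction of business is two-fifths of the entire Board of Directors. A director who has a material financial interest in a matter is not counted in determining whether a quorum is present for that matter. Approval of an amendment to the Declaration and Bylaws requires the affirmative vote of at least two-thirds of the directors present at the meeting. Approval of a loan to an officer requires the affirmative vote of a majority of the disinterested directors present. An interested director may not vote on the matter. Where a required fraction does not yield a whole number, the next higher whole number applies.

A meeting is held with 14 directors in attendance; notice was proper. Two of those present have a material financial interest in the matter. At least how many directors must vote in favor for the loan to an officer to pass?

The loan to an officer requires a majority of the disinterested directors present (14 − 2 = 12).
A majority of 12 is 7.

7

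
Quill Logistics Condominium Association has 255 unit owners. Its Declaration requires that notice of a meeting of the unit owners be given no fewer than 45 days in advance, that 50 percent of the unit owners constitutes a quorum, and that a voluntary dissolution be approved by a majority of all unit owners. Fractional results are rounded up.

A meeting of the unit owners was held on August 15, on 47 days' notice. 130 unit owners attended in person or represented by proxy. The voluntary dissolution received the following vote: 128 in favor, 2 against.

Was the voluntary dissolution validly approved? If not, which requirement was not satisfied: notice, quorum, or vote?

Notice: 47 days given; 45 required. Satisfied.
Quorum: 50% of 255 = 127.50, rounded up to 128; 130 present. Satisfied.
Vote: requires a majority of all unit owners (255); a majority of 255 is 128, so 128 needed; 128 in favor. Satisfied.

Valid — all requirements satisfied.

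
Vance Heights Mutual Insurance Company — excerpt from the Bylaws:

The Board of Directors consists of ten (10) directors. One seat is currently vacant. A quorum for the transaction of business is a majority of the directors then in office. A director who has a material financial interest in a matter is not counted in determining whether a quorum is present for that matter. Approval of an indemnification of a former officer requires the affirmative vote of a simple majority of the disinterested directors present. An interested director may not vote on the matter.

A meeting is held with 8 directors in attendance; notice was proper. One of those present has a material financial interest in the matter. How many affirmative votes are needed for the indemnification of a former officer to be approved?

4

The indemnification of a former officer requires a majority of the disinterested directors present (8 − 1 = 7).
A majority of 7 is 4.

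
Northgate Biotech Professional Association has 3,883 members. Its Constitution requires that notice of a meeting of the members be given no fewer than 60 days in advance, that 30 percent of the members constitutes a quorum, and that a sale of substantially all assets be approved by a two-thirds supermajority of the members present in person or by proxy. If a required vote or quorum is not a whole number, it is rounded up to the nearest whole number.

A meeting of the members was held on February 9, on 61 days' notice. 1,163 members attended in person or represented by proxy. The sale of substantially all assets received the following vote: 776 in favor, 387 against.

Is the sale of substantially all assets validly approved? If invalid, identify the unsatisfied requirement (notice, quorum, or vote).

Notice: 61 days given; 60 required. Satisfied.
Quorum: 30% of 3,883 = 1,164.90, rounded up to 1,165; 1,163 present. Not satisfied.
Vote: requires two-thirds of those present (1,163); 2/3 of 1163 = 775.33, rounded up to 776, so 776 needed; 776 in favor. Satisfied.

Invalid — quorum requirement not satisfied.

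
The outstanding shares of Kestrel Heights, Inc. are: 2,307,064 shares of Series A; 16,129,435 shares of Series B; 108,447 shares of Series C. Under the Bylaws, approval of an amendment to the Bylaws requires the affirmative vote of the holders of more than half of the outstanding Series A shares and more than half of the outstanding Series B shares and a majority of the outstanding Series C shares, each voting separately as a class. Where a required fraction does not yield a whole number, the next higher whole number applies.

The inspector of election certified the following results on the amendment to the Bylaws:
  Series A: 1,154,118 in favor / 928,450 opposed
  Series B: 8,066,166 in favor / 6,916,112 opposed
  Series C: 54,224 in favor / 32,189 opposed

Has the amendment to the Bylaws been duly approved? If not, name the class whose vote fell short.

Approved — every class gave the required vote.

Series A: a majority of 2307064 is 1153533; 1,153,533 required, 1,154,118 in favor — approved.
Series B: a majority of 16129435 is 8064718; 8,064,718 required, 8,066,166 in favor — approved.
Series C: a majority of 108447 is 54224; 54,224 required, 54,224 in favor — approved.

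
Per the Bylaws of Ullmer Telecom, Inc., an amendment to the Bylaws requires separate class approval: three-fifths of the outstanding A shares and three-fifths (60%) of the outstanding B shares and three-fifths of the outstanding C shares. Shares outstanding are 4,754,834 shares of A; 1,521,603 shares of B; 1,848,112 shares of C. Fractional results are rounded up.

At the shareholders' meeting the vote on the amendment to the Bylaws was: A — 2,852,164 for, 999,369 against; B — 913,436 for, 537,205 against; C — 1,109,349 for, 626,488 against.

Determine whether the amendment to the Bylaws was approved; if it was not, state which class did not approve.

Not approved — the A shares did not give the required vote.

A: 3/5 of 4754834 = 2852900.40, rounded up to 2852901; 2,852,901 required, 2,852,164 in favor — not approved.
B: 3/5 of 1521603 = 912961.80, rounded up to 912962; 912,962 required, 913,436 in favor — approved.
C: 3/5 of 1848112 = 1108867.20, rounded up to 1108868; 1,108,868 required, 1,109,349 in favor — approved.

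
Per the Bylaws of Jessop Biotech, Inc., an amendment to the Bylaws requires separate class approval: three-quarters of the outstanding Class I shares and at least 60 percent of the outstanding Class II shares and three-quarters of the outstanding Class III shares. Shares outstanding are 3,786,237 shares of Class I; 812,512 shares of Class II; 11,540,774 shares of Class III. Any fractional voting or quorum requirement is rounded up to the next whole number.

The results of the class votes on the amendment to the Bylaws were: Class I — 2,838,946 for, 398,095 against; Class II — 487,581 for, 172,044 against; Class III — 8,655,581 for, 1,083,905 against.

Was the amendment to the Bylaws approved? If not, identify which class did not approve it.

Not approved — the Class I shares did not give the required vote.

Class I: 3/4 of 3786237 = 2839677.75, rounded up to 2839678; 2,839,678 required, 2,838,946 in favor — not approved.
Class II: 3/5 of 812512 = 487507.20, rounded up to 487508; 487,508 required, 487,581 in favor — approved.
Class III: 3/4 of 11540774 = 8655580.50, rounded up to 8655581; 8,655,581 required, 8,655,581 in favor — approved.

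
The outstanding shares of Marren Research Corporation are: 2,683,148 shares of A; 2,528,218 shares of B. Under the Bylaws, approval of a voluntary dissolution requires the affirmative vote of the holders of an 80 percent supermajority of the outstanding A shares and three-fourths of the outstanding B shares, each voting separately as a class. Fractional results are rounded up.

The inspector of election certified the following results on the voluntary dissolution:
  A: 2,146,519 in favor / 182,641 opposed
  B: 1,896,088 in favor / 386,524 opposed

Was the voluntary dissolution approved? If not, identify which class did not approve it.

A: 4/5 of 2683148 = 2146518.40, rounded up to 2146519; 2,146,519 required, 2,146,519 in favor — approved.
B: 3/4 of 2528218 = 1896163.50, rounded up to 1896164; 1,896,164 required, 1,896,088 in favor — not approved.

Not approved — the B shares did not give the required vote.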